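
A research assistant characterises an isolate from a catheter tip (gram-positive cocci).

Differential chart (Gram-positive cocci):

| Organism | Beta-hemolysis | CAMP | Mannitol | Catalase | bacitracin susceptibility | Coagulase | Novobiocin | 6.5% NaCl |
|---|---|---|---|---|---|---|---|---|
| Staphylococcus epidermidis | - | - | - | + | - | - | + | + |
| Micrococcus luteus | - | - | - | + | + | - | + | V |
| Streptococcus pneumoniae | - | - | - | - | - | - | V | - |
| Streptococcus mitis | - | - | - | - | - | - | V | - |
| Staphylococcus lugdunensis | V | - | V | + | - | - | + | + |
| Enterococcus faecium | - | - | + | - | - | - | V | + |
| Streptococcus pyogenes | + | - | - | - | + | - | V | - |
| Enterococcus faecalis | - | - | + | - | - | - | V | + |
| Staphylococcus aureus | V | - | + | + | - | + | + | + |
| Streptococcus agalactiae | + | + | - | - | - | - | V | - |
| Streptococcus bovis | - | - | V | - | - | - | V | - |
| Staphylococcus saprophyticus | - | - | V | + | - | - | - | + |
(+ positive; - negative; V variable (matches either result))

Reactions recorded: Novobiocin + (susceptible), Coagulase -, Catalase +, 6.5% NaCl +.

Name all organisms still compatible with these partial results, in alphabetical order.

Micrococcus luteus, Staphylococcus epidermidis, Staphylococcus lugdunensis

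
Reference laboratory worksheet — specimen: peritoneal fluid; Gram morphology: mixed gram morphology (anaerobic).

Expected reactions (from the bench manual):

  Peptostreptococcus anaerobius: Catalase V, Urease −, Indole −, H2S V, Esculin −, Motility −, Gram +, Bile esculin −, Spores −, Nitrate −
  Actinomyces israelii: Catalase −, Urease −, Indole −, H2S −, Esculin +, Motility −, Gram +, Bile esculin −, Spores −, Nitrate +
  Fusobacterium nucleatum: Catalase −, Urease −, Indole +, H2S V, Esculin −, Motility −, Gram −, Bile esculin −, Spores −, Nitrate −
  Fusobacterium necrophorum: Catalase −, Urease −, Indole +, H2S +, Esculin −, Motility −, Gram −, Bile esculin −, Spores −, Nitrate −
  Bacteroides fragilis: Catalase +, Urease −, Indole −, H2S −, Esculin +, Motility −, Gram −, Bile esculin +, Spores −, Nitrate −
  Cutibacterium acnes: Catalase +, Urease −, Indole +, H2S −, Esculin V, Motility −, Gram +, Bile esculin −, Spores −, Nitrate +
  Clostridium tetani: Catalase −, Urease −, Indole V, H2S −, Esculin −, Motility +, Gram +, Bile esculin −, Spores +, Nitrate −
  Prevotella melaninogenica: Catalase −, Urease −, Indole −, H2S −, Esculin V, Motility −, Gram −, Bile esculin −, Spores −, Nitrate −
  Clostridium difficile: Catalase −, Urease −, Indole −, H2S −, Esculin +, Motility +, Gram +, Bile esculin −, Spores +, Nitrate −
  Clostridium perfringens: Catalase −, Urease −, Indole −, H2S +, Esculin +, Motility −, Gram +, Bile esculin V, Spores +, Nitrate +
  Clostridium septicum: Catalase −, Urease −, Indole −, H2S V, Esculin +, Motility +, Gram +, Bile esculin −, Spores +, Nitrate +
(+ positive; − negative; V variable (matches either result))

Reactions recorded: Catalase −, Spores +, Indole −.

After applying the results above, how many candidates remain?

4

Catalase −: excludes Bacteroides fragilis, Cutibacterium acnes — 9 left.
Indole −: excludes Fusobacterium nucleatum, Fusobacterium necrophorum — 7 left.
Spores +: excludes Peptostreptococcus anaerobius, Actinomyces israelii, Prevotella melaninogenica — 4 left.
Still consistent: Clostridium difficile, Clostridium perfringens, Clostridium septicum, Clostridium tetani.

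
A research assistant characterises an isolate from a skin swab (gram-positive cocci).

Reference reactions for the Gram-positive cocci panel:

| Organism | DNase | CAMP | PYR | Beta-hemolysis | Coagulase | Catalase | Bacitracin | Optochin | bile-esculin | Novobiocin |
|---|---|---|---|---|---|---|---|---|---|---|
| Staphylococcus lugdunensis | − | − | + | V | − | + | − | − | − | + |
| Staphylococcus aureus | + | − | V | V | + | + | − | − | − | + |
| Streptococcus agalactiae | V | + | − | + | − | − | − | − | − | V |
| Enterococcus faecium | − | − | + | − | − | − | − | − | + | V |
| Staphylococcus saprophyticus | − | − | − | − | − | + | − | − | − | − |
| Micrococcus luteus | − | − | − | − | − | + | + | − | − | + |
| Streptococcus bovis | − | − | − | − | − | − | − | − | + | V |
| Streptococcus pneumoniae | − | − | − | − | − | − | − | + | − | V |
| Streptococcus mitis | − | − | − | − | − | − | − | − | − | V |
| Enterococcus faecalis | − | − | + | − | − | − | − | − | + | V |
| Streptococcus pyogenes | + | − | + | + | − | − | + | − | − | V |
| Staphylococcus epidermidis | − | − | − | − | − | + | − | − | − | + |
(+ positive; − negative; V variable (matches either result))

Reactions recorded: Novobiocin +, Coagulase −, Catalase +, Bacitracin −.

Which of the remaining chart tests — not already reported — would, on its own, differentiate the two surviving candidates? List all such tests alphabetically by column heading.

PYR

Bacitracin −: excludes Micrococcus luteus, Streptococcus pyogenes — 10 left.
Novobiocin +: excludes Staphylococcus saprophyticus — 9 left.
Coagulase −: excludes Staphylococcus aureus — 8 left.
Catalase +: excludes 6 organisms — 2 left.
Two candidates remain: Staphylococcus epidermidis and Staphylococcus lugdunensis.
  DNase: − vs − — same for both, does not separate.
  CAMP: − vs − — same for both, does not separate.
  PYR: Staphylococcus epidermidis −, Staphylococcus lugdunensis + — discriminates.
  Beta-hemolysis: − vs V — variable for at least one, does not separate.
  Optochin: − vs − — same for both, does not separate.
  bile-esculin: − vs − — same for both, does not separate.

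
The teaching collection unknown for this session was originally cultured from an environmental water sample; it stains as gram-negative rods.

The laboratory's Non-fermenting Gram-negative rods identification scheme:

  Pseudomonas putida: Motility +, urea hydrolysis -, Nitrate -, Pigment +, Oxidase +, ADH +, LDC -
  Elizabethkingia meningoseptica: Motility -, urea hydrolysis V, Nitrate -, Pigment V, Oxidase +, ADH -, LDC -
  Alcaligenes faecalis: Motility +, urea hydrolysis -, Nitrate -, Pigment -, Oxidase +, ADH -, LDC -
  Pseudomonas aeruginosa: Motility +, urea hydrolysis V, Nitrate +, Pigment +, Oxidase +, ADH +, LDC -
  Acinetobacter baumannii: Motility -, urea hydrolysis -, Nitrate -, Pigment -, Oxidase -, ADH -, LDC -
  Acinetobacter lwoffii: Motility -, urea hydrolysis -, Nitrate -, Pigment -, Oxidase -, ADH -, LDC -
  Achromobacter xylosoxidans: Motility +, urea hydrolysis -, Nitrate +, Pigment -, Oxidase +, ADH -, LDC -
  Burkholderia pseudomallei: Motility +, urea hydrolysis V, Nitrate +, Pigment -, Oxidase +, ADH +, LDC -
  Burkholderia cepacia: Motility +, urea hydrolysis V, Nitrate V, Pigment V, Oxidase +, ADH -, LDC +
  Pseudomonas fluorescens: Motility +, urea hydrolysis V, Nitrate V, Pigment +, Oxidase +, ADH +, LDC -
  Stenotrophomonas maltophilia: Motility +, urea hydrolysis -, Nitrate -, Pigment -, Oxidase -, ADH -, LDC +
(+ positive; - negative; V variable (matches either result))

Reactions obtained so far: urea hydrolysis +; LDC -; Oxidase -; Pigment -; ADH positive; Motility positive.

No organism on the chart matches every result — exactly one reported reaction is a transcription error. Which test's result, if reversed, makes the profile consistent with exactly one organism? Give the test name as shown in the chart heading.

Oxidase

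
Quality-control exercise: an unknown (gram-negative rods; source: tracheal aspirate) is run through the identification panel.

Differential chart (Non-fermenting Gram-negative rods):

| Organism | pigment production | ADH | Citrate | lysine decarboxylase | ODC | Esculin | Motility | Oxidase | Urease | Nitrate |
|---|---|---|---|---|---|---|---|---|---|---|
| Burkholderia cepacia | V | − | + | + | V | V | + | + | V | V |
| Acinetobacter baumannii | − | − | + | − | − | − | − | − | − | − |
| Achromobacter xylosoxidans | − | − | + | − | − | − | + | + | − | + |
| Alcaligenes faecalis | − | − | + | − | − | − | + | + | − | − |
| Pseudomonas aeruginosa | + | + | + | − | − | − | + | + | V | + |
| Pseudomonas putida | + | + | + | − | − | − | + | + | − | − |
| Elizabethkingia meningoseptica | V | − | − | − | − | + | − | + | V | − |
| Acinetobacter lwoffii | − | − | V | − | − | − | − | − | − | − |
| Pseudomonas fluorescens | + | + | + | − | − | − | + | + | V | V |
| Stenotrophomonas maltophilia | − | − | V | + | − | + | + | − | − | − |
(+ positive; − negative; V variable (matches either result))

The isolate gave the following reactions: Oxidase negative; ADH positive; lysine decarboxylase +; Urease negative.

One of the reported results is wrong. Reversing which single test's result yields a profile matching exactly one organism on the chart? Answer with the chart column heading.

ADH

As reported, no row in the chart matches all 4 reactions.
Reversing Oxidase → still no organism matches.
Reversing lysine decarboxylase → still no organism matches.
Reversing ADH (to −) → unique match: Stenotrophomonas maltophilia.
Reversing Urease → still no organism matches.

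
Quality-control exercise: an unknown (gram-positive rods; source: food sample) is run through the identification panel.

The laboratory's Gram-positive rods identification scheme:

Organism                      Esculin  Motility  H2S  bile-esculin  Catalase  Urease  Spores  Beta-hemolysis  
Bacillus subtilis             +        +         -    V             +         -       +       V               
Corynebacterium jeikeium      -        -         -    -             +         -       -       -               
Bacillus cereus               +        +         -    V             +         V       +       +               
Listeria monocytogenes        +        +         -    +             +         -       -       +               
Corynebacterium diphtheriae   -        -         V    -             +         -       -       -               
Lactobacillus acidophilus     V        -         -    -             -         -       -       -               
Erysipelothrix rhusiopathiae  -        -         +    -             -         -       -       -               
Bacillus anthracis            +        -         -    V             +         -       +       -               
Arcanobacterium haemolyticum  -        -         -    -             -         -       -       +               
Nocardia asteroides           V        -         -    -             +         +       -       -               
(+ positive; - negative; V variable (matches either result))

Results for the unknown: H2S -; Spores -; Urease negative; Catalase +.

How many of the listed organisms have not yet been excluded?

3

Urease -: excludes Nocardia asteroides — 9 left.
Spores -: excludes Bacillus subtilis, Bacillus cereus, Bacillus anthracis — 6 left.
H2S -: excludes Erysipelothrix rhusiopathiae — 5 left.
Catalase +: excludes Lactobacillus acidophilus, Arcanobacterium haemolyticum — 3 left.
Still consistent: Corynebacterium diphtheriae, Corynebacterium jeikeium, Listeria monocytogenes.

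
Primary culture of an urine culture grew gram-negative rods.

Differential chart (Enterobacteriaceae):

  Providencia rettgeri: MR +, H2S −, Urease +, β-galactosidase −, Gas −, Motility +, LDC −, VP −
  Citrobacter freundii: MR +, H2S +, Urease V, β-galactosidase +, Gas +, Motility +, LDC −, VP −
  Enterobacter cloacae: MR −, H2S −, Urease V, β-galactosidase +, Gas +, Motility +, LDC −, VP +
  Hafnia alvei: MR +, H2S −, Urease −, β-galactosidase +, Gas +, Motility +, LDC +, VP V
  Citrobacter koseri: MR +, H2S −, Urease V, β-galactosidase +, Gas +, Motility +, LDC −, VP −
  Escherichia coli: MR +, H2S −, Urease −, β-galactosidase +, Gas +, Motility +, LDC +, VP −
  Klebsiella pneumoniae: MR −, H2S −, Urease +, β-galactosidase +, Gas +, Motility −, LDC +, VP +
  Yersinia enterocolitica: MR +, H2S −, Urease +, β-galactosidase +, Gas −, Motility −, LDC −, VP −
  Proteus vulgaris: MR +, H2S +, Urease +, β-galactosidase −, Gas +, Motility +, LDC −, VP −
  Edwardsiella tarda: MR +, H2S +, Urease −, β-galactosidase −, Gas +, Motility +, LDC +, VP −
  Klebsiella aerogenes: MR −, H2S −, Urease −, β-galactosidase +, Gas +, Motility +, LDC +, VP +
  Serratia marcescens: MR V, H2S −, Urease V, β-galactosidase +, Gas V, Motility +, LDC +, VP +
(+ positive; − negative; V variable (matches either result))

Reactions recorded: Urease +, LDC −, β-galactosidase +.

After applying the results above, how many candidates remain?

4

Urease +: excludes Hafnia alvei, Escherichia coli, Edwardsiella tarda, Klebsiella aerogenes — 8 left.
β-galactosidase +: excludes Providencia rettgeri, Proteus vulgaris — 6 left.
LDC −: excludes Klebsiella pneumoniae, Serratia marcescens — 4 left.
Still consistent: Citrobacter freundii, Citrobacter koseri, Enterobacter cloacae, Yersinia enterocolitica.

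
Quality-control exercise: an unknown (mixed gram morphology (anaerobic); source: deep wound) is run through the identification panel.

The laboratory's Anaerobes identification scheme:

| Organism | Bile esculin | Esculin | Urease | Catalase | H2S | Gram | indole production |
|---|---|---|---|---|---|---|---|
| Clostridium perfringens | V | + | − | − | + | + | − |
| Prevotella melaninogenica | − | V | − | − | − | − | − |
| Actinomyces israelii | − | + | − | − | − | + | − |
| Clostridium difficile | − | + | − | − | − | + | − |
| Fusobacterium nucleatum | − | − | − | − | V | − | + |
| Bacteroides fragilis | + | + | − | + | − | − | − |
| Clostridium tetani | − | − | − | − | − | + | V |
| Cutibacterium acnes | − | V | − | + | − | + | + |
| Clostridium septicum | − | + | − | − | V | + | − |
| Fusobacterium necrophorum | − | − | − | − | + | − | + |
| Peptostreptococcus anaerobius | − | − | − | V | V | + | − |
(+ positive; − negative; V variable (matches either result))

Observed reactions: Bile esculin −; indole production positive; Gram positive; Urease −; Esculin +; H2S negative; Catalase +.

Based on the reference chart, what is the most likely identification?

Catalase +: excludes 8 organisms — 3 left.
Urease −: all 3 remaining candidates are consistent.
Esculin +: excludes Peptostreptococcus anaerobius — 2 left.
indole production +: excludes Bacteroides fragilis — 1 left.
H2S −: the one remaining candidate is consistent.
Gram +: the one remaining candidate is consistent.
Bile esculin −: the one remaining candidate is consistent.

Cutibacterium acnes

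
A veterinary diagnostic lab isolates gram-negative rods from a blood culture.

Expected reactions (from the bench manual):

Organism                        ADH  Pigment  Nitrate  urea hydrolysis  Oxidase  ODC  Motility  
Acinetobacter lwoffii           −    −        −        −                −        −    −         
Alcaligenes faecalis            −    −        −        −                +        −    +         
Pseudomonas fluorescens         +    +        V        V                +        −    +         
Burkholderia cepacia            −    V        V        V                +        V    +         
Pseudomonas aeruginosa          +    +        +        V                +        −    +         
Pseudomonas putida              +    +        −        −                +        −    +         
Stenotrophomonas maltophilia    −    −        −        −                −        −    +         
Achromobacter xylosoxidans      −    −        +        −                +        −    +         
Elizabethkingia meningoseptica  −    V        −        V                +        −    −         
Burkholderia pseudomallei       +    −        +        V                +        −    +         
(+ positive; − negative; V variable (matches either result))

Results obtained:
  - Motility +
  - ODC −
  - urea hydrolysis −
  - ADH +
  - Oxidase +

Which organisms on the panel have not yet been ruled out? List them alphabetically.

Oxidase +: excludes Acinetobacter lwoffii, Stenotrophomonas maltophilia — 8 left.
Motility +: excludes Elizabethkingia meningoseptica — 7 left.
ODC −: all 7 remaining candidates are consistent.
urea hydrolysis −: all 7 remaining candidates are consistent.
ADH +: excludes Alcaligenes faecalis, Burkholderia cepacia, Achromobacter xylosoxidans — 4 left.

Burkholderia pseudomallei, Pseudomonas aeruginosa, Pseudomonas fluorescens, Pseudomonas putida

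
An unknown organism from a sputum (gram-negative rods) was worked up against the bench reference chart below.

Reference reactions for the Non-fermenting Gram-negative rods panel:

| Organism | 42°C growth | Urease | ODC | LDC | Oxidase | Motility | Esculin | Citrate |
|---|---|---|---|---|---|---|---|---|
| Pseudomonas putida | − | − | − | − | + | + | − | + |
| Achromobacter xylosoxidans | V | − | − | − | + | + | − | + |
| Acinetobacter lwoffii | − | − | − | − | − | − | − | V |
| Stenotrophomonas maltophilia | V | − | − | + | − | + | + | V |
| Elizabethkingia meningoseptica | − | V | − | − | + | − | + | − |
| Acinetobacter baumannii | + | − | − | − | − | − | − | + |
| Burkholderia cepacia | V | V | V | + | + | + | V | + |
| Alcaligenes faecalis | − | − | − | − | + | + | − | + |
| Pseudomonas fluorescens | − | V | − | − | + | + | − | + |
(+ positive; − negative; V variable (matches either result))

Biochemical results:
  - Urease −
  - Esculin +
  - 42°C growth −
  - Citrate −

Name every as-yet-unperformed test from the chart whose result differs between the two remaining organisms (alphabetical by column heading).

Urease −: all 9 remaining candidates are consistent.
42°C growth −: excludes Acinetobacter baumannii — 8 left.
Citrate −: excludes 5 organisms — 3 left.
Esculin +: excludes Acinetobacter lwoffii — 2 left.
Two candidates remain: Elizabethkingia meningoseptica and Stenotrophomonas maltophilia.
  ODC: − vs − — same for both, does not separate.
  LDC: Elizabethkingia meningoseptica −, Stenotrophomonas maltophilia + — discriminates.
  Oxidase: Elizabethkingia meningoseptica +, Stenotrophomonas maltophilia − — discriminates.
  Motility: Elizabethkingia meningoseptica −, Stenotrophomonas maltophilia + — discriminates.

LDC, Motility, Oxidase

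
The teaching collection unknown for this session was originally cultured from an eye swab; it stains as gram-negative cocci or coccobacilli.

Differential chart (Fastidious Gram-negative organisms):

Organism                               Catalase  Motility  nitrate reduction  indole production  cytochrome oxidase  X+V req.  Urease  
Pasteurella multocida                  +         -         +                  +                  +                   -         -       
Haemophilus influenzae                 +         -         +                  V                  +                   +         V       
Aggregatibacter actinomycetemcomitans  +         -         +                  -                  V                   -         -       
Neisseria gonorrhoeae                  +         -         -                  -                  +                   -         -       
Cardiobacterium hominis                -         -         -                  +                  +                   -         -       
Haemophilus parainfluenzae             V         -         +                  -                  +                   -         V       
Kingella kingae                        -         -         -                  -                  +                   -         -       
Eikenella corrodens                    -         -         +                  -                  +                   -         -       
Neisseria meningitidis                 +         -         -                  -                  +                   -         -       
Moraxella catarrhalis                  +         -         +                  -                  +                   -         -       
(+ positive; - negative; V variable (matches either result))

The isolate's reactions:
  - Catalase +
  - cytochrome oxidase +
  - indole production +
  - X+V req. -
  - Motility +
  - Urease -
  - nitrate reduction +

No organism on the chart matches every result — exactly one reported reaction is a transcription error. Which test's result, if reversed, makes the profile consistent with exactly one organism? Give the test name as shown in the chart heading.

Motility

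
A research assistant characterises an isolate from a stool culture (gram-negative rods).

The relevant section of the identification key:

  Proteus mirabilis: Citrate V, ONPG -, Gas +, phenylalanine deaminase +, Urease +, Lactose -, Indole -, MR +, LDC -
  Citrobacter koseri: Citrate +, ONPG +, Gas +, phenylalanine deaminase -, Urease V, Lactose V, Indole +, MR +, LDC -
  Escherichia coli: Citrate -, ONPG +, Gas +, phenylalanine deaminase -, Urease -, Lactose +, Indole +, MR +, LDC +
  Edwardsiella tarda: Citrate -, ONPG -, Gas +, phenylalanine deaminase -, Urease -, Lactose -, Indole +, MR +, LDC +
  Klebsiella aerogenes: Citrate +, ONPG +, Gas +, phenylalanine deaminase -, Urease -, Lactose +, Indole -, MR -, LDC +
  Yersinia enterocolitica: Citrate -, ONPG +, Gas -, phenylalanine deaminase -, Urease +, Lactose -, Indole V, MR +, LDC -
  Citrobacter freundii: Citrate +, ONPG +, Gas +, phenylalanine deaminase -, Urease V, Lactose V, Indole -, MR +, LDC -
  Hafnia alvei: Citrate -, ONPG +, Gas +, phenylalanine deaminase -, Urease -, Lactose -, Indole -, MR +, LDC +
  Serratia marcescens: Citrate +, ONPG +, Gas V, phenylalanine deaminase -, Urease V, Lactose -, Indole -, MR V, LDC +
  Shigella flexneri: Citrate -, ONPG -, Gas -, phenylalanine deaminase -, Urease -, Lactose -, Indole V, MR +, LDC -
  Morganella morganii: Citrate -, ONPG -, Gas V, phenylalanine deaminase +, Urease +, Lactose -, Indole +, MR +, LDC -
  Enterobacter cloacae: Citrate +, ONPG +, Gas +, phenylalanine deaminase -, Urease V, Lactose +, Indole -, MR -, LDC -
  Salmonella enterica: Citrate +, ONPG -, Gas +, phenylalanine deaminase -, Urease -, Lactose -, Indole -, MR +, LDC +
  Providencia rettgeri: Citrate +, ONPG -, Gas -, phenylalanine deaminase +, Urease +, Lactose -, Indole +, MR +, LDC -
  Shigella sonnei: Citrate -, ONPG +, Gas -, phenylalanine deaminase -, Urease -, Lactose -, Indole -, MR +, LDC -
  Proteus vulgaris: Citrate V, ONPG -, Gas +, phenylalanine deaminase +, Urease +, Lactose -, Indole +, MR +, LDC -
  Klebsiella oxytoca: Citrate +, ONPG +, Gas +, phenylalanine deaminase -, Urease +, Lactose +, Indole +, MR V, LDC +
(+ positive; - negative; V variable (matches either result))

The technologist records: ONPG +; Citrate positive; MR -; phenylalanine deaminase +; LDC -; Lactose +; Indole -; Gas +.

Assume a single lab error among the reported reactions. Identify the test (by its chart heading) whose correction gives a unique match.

phenylalanine deaminase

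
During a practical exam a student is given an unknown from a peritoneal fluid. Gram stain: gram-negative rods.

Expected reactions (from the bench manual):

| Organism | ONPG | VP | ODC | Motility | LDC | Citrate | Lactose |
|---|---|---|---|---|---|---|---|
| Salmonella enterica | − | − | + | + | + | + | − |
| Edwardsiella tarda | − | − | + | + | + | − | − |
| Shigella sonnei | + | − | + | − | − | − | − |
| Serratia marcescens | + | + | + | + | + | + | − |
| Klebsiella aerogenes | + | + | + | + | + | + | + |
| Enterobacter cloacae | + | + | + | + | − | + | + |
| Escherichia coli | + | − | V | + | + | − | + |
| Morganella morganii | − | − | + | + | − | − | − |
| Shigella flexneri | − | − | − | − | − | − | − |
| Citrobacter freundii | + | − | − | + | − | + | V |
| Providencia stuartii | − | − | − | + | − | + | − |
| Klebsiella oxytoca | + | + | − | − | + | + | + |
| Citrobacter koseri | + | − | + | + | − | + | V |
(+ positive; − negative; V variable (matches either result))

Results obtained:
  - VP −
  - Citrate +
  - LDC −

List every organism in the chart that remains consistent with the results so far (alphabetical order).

VP −: excludes Serratia marcescens, Klebsiella aerogenes, Enterobacter cloacae, Klebsiella oxytoca — 9 left.
LDC −: excludes Salmonella enterica, Edwardsiella tarda, Escherichia coli — 6 left.
Citrate +: excludes Shigella sonnei, Morganella morganii, Shigella flexneri — 3 left.

Citrobacter freundii, Citrobacter koseri, Providencia stuartii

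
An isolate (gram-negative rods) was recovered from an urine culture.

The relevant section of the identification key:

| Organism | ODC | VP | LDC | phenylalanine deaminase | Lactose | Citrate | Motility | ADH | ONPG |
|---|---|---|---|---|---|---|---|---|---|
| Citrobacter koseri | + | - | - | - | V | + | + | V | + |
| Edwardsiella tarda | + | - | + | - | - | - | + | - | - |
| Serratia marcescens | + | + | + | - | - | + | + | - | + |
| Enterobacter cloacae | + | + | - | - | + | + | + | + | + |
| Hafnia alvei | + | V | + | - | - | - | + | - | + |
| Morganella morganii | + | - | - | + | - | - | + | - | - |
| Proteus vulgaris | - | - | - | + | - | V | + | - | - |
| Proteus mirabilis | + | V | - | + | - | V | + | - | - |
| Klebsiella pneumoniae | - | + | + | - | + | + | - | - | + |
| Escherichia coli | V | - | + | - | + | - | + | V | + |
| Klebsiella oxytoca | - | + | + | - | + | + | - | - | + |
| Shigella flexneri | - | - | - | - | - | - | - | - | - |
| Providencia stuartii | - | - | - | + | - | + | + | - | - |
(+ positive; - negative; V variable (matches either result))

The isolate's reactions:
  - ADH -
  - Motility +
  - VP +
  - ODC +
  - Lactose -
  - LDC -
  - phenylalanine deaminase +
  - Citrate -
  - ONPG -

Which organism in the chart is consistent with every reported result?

phenylalanine deaminase +: excludes 9 organisms — 4 left.
LDC -: all 4 remaining candidates are consistent.
VP +: excludes Morganella morganii, Proteus vulgaris, Providencia stuartii — 1 left.
Lactose -: the one remaining candidate is consistent.
Motility +: the one remaining candidate is consistent.
ODC +: the one remaining candidate is consistent.
Citrate -: the one remaining candidate is consistent.
ADH -: the one remaining candidate is consistent.
ONPG -: the one remaining candidate is consistent.

Proteus mirabilis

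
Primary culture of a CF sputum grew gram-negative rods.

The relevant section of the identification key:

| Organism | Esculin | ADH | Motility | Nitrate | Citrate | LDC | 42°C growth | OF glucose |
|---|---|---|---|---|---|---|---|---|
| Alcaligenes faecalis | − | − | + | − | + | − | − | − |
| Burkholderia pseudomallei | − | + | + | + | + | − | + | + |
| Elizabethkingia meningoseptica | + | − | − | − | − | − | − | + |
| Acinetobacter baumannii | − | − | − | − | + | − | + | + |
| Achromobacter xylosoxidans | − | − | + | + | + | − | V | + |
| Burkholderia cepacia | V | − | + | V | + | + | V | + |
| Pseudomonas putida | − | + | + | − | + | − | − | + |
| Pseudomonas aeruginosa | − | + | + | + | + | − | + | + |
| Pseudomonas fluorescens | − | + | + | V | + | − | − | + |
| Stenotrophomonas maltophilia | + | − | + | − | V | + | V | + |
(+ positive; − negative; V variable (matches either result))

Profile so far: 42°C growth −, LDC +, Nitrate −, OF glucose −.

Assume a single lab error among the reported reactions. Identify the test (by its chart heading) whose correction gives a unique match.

LDC

As reported, no row in the chart matches all 4 reactions.
Reversing Nitrate → still no organism matches.
Reversing OF glucose → 2 organisms match (not unique).
Reversing 42°C growth → still no organism matches.
Reversing LDC (to −) → unique match: Alcaligenes faecalis.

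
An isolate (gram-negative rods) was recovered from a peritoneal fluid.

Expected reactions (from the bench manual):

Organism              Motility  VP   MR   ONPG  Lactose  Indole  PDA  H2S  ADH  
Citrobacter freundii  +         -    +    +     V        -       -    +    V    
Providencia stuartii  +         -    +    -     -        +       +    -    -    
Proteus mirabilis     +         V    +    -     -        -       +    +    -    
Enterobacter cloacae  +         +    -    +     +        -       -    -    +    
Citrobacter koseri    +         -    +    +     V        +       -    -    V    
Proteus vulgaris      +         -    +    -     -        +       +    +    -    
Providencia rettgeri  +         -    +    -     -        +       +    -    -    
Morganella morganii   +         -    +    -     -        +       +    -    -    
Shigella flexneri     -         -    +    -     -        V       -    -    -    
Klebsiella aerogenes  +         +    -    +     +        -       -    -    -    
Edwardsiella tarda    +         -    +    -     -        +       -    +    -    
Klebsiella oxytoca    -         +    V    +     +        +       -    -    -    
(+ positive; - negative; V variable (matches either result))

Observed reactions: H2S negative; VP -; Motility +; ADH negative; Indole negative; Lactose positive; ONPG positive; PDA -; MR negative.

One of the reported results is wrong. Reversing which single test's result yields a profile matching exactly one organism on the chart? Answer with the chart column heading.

As reported, no row in the chart matches all 9 reactions.
Reversing Lactose → still no organism matches.
Reversing ONPG → still no organism matches.
Reversing Motility → still no organism matches.
Reversing Indole → still no organism matches.
Reversing ADH → still no organism matches.
Reversing H2S → still no organism matches.
Reversing MR → still no organism matches.
Reversing VP (to +) → unique match: Klebsiella aerogenes.
Reversing PDA → still no organism matches.

VP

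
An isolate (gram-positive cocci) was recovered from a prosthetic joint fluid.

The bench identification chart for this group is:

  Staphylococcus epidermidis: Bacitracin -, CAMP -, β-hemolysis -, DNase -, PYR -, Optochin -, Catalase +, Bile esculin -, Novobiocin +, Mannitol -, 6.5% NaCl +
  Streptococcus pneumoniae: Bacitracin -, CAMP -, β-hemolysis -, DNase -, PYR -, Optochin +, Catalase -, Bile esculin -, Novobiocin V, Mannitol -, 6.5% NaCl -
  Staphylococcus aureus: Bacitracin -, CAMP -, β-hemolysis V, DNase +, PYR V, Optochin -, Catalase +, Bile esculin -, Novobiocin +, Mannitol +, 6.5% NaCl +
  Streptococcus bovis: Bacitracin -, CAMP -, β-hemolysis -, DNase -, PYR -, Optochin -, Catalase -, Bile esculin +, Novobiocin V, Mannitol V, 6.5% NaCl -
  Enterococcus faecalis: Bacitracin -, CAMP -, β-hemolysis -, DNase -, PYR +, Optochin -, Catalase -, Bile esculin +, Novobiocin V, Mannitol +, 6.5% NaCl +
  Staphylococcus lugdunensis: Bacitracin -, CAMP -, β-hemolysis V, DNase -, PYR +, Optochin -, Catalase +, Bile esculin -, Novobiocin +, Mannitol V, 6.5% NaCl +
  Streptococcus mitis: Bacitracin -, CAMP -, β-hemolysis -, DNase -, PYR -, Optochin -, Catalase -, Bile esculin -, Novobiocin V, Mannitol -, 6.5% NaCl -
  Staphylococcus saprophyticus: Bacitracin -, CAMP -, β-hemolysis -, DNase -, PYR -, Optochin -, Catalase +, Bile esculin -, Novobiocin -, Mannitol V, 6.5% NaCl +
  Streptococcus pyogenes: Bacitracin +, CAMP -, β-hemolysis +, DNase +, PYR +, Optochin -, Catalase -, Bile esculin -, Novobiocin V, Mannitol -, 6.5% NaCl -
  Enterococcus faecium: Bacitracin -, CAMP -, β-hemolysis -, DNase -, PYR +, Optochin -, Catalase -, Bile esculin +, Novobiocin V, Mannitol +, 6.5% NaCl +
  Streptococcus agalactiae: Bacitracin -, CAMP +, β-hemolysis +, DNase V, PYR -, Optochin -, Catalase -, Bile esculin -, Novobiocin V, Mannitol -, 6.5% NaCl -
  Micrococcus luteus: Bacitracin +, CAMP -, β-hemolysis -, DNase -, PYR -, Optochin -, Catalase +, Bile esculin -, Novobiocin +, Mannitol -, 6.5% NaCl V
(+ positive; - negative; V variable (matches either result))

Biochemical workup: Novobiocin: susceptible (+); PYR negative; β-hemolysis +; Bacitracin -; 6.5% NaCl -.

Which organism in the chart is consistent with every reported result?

6.5% NaCl -: excludes 6 organisms — 6 left.
β-hemolysis +: excludes Streptococcus pneumoniae, Streptococcus bovis, Streptococcus mitis, Micrococcus luteus — 2 left.
Novobiocin +: all 2 remaining candidates are consistent.
Bacitracin -: excludes Streptococcus pyogenes — 1 left.
PYR -: the one remaining candidate is consistent.

Streptococcus agalactiae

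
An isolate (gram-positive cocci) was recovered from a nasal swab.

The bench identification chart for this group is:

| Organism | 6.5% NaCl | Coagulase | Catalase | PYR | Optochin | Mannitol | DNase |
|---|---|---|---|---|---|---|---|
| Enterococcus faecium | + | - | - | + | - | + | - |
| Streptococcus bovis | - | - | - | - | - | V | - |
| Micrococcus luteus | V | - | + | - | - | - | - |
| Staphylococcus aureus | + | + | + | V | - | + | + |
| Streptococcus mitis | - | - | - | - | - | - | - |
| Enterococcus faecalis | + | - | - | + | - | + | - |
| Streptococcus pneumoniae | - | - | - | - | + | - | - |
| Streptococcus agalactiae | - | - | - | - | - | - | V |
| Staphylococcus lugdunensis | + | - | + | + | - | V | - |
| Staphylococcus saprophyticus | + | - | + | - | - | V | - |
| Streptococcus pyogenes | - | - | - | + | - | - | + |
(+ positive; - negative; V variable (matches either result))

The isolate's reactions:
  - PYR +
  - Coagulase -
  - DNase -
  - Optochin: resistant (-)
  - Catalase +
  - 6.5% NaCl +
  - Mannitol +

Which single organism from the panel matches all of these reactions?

Staphylococcus lugdunensis

Coagulase -: excludes Staphylococcus aureus — 10 left.
Optochin -: excludes Streptococcus pneumoniae — 9 left.
PYR +: excludes 5 organisms — 4 left.
Catalase +: excludes Enterococcus faecium, Enterococcus faecalis, Streptococcus pyogenes — 1 left.
DNase -: the one remaining candidate is consistent.
Mannitol +: the one remaining candidate is consistent.
6.5% NaCl +: the one remaining candidate is consistent.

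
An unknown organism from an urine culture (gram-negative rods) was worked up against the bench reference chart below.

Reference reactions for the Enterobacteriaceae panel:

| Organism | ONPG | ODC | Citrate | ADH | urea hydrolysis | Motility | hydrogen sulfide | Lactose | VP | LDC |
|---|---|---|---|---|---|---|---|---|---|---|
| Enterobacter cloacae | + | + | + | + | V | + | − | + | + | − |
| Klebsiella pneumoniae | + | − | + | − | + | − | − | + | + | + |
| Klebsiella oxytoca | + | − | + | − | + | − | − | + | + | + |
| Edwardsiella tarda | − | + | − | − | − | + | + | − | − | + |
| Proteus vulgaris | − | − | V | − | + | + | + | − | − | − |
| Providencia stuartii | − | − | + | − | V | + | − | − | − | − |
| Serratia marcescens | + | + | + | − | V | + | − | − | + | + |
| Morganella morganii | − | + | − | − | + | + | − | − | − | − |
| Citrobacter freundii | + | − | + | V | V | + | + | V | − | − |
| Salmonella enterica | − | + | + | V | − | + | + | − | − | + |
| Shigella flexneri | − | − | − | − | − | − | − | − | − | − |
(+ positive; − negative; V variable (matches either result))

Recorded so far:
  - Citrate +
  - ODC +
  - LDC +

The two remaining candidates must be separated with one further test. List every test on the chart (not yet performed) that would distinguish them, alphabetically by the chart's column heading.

hydrogen sulfide, ONPG, VP

LDC +: excludes 6 organisms — 5 left.
ODC +: excludes Klebsiella pneumoniae, Klebsiella oxytoca — 3 left.
Citrate +: excludes Edwardsiella tarda — 2 left.
Two candidates remain: Salmonella enterica and Serratia marcescens.
  ONPG: Salmonella enterica −, Serratia marcescens + — discriminates.
  ADH: V vs − — variable for at least one, does not separate.
  urea hydrolysis: − vs V — variable for at least one, does not separate.
  Motility: + vs + — same for both, does not separate.
  hydrogen sulfide: Salmonella enterica +, Serratia marcescens − — discriminates.
  Lactose: − vs − — same for both, does not separate.
  VP: Salmonella enterica −, Serratia marcescens + — discriminates.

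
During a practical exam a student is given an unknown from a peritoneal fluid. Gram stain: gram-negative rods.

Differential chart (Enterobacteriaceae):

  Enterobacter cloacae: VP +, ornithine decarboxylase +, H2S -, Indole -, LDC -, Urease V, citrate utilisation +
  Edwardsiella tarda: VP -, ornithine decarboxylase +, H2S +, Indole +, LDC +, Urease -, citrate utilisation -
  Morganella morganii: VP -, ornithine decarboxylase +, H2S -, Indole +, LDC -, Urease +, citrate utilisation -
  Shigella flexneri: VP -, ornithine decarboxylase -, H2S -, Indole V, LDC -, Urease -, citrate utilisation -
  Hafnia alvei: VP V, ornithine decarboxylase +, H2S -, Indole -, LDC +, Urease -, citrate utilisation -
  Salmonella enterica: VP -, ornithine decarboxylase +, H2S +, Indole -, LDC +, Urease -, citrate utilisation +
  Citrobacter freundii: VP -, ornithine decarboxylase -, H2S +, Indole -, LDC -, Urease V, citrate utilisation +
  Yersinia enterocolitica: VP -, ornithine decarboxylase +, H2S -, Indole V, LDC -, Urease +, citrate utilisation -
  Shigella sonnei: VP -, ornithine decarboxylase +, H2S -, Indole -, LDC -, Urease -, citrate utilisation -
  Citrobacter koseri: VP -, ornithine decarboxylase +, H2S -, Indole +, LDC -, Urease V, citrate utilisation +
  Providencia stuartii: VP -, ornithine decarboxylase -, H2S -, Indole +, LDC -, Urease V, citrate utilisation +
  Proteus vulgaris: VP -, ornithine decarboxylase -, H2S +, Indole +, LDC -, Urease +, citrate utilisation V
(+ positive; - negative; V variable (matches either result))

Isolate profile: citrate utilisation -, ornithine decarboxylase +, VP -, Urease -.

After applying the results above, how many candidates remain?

3

Urease -: excludes Morganella morganii, Yersinia enterocolitica, Proteus vulgaris — 9 left.
ornithine decarboxylase +: excludes Shigella flexneri, Citrobacter freundii, Providencia stuartii — 6 left.
VP -: excludes Enterobacter cloacae — 5 left.
citrate utilisation -: excludes Salmonella enterica, Citrobacter koseri — 3 left.
Still consistent: Edwardsiella tarda, Hafnia alvei, Shigella sonnei.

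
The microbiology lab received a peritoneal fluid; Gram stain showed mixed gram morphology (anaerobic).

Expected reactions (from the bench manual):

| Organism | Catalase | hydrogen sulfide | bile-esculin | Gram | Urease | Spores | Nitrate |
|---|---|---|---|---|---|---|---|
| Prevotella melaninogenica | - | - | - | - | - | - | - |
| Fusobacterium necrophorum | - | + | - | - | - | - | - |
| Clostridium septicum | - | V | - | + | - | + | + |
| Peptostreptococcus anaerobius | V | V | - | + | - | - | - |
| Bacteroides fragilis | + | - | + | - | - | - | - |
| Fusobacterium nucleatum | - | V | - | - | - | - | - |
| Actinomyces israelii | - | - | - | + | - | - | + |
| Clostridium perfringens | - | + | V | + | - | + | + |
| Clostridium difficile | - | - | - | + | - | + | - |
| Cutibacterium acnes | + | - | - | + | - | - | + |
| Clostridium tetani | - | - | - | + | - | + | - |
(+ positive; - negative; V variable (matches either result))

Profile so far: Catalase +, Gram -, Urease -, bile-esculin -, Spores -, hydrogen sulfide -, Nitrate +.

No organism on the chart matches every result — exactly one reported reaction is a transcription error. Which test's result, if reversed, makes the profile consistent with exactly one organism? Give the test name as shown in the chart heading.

Gram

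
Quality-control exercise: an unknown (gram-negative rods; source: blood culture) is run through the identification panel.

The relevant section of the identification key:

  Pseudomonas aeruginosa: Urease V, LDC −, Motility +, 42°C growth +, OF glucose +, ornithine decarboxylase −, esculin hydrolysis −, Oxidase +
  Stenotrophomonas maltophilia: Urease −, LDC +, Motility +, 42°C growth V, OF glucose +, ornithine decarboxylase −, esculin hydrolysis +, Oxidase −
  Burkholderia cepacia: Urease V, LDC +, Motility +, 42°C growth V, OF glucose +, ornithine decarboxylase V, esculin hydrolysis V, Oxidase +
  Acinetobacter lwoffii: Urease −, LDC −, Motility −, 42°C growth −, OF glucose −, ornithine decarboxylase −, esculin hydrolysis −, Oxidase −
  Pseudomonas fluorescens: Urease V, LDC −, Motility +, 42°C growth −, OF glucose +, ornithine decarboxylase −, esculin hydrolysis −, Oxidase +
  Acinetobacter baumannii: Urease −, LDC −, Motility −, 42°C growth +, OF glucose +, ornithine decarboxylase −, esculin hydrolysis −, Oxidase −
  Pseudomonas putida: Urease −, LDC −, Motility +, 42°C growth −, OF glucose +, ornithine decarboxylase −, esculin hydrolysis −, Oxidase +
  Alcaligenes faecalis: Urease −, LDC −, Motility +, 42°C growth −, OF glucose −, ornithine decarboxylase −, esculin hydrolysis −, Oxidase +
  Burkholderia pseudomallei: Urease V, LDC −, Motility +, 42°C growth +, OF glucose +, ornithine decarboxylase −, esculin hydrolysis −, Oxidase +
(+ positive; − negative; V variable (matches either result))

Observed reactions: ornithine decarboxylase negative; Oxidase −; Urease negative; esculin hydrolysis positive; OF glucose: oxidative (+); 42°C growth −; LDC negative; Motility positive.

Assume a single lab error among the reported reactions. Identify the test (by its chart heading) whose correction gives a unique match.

LDC

As reported, no row in the chart matches all 8 reactions.
Reversing OF glucose → still no organism matches.
Reversing esculin hydrolysis → still no organism matches.
Reversing Motility → still no organism matches.
Reversing ornithine decarboxylase → still no organism matches.
Reversing LDC (to +) → unique match: Stenotrophomonas maltophilia.
Reversing Oxidase → still no organism matches.
Reversing Urease → still no organism matches.
Reversing 42°C growth → still no organism matches.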